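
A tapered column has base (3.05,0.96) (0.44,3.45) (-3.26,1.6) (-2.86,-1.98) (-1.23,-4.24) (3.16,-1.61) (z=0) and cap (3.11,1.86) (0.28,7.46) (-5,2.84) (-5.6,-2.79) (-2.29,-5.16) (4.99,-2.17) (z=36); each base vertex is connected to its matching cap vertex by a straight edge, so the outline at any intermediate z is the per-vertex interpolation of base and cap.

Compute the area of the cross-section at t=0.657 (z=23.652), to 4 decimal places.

Area at t=0.657: 61.8752

Cross-section at t=0.657: each vertex is (1-t)·p0[i] + t·p1[i].
  v1: (1-0.657)·(3.05,0.96) + 0.657·(3.11,1.86) = (3.0894,1.5513)
  v2: (1-0.657)·(0.44,3.45) + 0.657·(0.28,7.46) = (0.3349,6.0846)
  v3: (1-0.657)·(-3.26,1.6) + 0.657·(-5,2.84) = (-4.4032,2.4147)
  v4: (1-0.657)·(-2.86,-1.98) + 0.657·(-5.6,-2.79) = (-4.6602,-2.5122)
  v5: (1-0.657)·(-1.23,-4.24) + 0.657·(-2.29,-5.16) = (-1.9264,-4.8444)
  v6: (1-0.657)·(3.16,-1.61) + 0.657·(4.99,-2.17) = (4.3623,-1.9779)
Shoelace sum Σ(x_i·y_{i+1} − x_{i+1}·y_i):
  i=1: 3.0894·6.0846 − 0.3349·1.5513 = +18.2783 (running +18.2783)
  i=2: 0.3349·2.4147 − -4.4032·6.0846 = +27.6001 (running +45.8784)
  i=3: -4.4032·-2.5122 − -4.6602·2.4147 = +22.3144 (running +68.1928)
  i=4: -4.6602·-4.8444 − -1.9264·-2.5122 = +17.7365 (running +85.9292)
  i=5: -1.9264·-1.9779 − 4.3623·-4.8444 = +24.9433 (running +110.8725)
  i=6: 4.3623·1.5513 − 3.0894·-1.9779 = +12.8779 (running +123.7504)
Area = |Σ|/2 = |123.7504|/2 = 61.8752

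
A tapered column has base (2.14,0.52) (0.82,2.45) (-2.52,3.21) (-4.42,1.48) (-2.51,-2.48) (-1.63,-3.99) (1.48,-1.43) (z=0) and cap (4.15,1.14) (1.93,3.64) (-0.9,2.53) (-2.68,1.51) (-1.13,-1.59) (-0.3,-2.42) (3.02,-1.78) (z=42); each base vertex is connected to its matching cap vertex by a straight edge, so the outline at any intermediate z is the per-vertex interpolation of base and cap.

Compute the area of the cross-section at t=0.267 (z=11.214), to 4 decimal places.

Cross-section at t=0.267: each vertex is (1-t)·p0[i] + t·p1[i].
  v1: (1-0.267)·(2.14,0.52) + 0.267·(4.15,1.14) = (2.6767,0.6855)
  v2: (1-0.267)·(0.82,2.45) + 0.267·(1.93,3.64) = (1.1164,2.7677)
  v3: (1-0.267)·(-2.52,3.21) + 0.267·(-0.9,2.53) = (-2.0875,3.0284)
  v4: (1-0.267)·(-4.42,1.48) + 0.267·(-2.68,1.51) = (-3.9554,1.4880)
  v5: (1-0.267)·(-2.51,-2.48) + 0.267·(-1.13,-1.59) = (-2.1415,-2.2424)
  v6: (1-0.267)·(-1.63,-3.99) + 0.267·(-0.3,-2.42) = (-1.2749,-3.5708)
  v7: (1-0.267)·(1.48,-1.43) + 0.267·(3.02,-1.78) = (1.8912,-1.5234)
Shoelace sum Σ(x_i·y_{i+1} − x_{i+1}·y_i):
  i=1: 2.6767·2.7677 − 1.1164·0.6855 = +6.6430 (running +6.6430)
  i=2: 1.1164·3.0284 − -2.0875·2.7677 = +9.1584 (running +15.8014)
  i=3: -2.0875·1.4880 − -3.9554·3.0284 = +8.8726 (running +24.6740)
  i=4: -3.9554·-2.2424 − -2.1415·1.4880 = +12.0561 (running +36.7301)
  i=5: -2.1415·-3.5708 − -1.2749·-2.2424 = +4.7883 (running +41.5184)
  i=6: -1.2749·-1.5234 − 1.8912·-3.5708 = +8.6953 (running +50.2136)
  i=7: 1.8912·0.6855 − 2.6767·-1.5234 = +5.3743 (running +55.5879)
Area = |Σ|/2 = |55.5879|/2 = 27.7939

Area at t=0.267: 27.7939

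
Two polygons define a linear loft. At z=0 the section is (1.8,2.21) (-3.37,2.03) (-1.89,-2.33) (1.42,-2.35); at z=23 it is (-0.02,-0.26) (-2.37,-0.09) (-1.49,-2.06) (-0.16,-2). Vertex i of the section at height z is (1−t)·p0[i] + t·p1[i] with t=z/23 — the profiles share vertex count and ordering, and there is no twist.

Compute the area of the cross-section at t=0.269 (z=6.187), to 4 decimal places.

Cross-section at t=0.269: each vertex is (1-t)·p0[i] + t·p1[i].
  v1: (1-0.269)·(1.8,2.21) + 0.269·(-0.02,-0.26) = (1.3104,1.5456)
  v2: (1-0.269)·(-3.37,2.03) + 0.269·(-2.37,-0.09) = (-3.1010,1.4597)
  v3: (1-0.269)·(-1.89,-2.33) + 0.269·(-1.49,-2.06) = (-1.7824,-2.2574)
  v4: (1-0.269)·(1.42,-2.35) + 0.269·(-0.16,-2) = (0.9950,-2.2559)
Shoelace sum Σ(x_i·y_{i+1} − x_{i+1}·y_i):
  i=1: 1.3104·1.4597 − -3.1010·1.5456 = +6.7057 (running +6.7057)
  i=2: -3.1010·-2.2574 − -1.7824·1.4597 = +9.6019 (running +16.3076)
  i=3: -1.7824·-2.2559 − 0.9950·-2.2574 = +6.2669 (running +22.5744)
  i=4: 0.9950·1.5456 − 1.3104·-2.2559 = +4.4939 (running +27.0684)
Area = |Σ|/2 = |27.0684|/2 = 13.5342

Area at t=0.269: 13.5342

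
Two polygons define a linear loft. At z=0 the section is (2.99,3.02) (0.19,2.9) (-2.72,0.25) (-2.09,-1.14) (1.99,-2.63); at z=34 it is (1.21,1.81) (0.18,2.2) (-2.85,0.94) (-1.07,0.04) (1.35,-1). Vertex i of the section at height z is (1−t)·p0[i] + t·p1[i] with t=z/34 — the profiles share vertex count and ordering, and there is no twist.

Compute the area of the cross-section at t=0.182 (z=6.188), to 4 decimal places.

Area at t=0.182: 17.7199

Cross-section at t=0.182: each vertex is (1-t)·p0[i] + t·p1[i].
  v1: (1-0.182)·(2.99,3.02) + 0.182·(1.21,1.81) = (2.6660,2.7998)
  v2: (1-0.182)·(0.19,2.9) + 0.182·(0.18,2.2) = (0.1882,2.7726)
  v3: (1-0.182)·(-2.72,0.25) + 0.182·(-2.85,0.94) = (-2.7437,0.3756)
  v4: (1-0.182)·(-2.09,-1.14) + 0.182·(-1.07,0.04) = (-1.9044,-0.9252)
  v5: (1-0.182)·(1.99,-2.63) + 0.182·(1.35,-1) = (1.8735,-2.3333)
Shoelace sum Σ(x_i·y_{i+1} − x_{i+1}·y_i):
  i=1: 2.6660·2.7726 − 0.1882·2.7998 = +6.8650 (running +6.8650)
  i=2: 0.1882·0.3756 − -2.7437·2.7726 = +7.6777 (running +14.5427)
  i=3: -2.7437·-0.9252 − -1.9044·0.3756 = +3.2538 (running +17.7965)
  i=4: -1.9044·-2.3333 − 1.8735·-0.9252 = +6.1770 (running +23.9735)
  i=5: 1.8735·2.7998 − 2.6660·-2.3333 = +11.4662 (running +35.4397)
Area = |Σ|/2 = |35.4397|/2 = 17.7199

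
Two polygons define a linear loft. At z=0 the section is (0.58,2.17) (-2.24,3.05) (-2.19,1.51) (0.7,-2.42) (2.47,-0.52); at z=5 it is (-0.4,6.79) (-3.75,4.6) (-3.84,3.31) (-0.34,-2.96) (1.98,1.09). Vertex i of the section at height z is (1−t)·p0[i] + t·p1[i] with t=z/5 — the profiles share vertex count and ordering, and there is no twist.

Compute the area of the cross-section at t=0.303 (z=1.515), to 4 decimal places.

Cross-section at t=0.303: each vertex is (1-t)·p0[i] + t·p1[i].
  v1: (1-0.303)·(0.58,2.17) + 0.303·(-0.4,6.79) = (0.2831,3.5699)
  v2: (1-0.303)·(-2.24,3.05) + 0.303·(-3.75,4.6) = (-2.6975,3.5197)
  v3: (1-0.303)·(-2.19,1.51) + 0.303·(-3.84,3.31) = (-2.6900,2.0554)
  v4: (1-0.303)·(0.7,-2.42) + 0.303·(-0.34,-2.96) = (0.3849,-2.5836)
  v5: (1-0.303)·(2.47,-0.52) + 0.303·(1.98,1.09) = (2.3215,-0.0322)
Shoelace sum Σ(x_i·y_{i+1} − x_{i+1}·y_i):
  i=1: 0.2831·3.5197 − -2.6975·3.5699 = +10.6261 (running +10.6261)
  i=2: -2.6975·2.0554 − -2.6900·3.5197 = +3.9232 (running +14.5493)
  i=3: -2.6900·-2.5836 − 0.3849·2.0554 = +6.1587 (running +20.7080)
  i=4: 0.3849·-0.0322 − 2.3215·-2.5836 = +5.9856 (running +26.6936)
  i=5: 2.3215·3.5699 − 0.2831·-0.0322 = +8.2966 (running +34.9902)
Area = |Σ|/2 = |34.9902|/2 = 17.4951

Area at t=0.303: 17.4951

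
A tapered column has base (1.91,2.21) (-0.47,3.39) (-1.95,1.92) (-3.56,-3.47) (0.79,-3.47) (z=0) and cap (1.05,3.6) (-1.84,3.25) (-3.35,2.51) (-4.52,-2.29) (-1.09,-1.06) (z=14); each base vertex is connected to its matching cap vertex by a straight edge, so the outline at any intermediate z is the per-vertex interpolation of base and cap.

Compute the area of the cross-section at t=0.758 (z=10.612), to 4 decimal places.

Area at t=0.758: 19.3412

Cross-section at t=0.758: each vertex is (1-t)·p0[i] + t·p1[i].
  v1: (1-0.758)·(1.91,2.21) + 0.758·(1.05,3.6) = (1.2581,3.2636)
  v2: (1-0.758)·(-0.47,3.39) + 0.758·(-1.84,3.25) = (-1.5085,3.2839)
  v3: (1-0.758)·(-1.95,1.92) + 0.758·(-3.35,2.51) = (-3.0112,2.3672)
  v4: (1-0.758)·(-3.56,-3.47) + 0.758·(-4.52,-2.29) = (-4.2877,-2.5756)
  v5: (1-0.758)·(0.79,-3.47) + 0.758·(-1.09,-1.06) = (-0.6350,-1.6432)
Shoelace sum Σ(x_i·y_{i+1} − x_{i+1}·y_i):
  i=1: 1.2581·3.2839 − -1.5085·3.2636 = +9.0546 (running +9.0546)
  i=2: -1.5085·2.3672 − -3.0112·3.2839 = +6.3176 (running +15.3721)
  i=3: -3.0112·-2.5756 − -4.2877·2.3672 = +17.9054 (running +33.2775)
  i=4: -4.2877·-1.6432 − -0.6350·-2.5756 = +5.4100 (running +38.6875)
  i=5: -0.6350·3.2636 − 1.2581·-1.6432 = -0.0052 (running +38.6824)
Area = |Σ|/2 = |38.6824|/2 = 19.3412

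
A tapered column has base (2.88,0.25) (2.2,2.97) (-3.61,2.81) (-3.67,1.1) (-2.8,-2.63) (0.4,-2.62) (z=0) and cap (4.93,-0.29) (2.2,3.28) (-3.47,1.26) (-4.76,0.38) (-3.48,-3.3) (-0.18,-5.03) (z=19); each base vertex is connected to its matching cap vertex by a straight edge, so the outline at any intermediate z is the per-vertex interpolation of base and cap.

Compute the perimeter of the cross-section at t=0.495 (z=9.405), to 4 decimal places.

Cross-section at t=0.495: each vertex is (1-t)·p0[i] + t·p1[i].
  v1: (1-0.495)·(2.88,0.25) + 0.495·(4.93,-0.29) = (3.8948,-0.0173)
  v2: (1-0.495)·(2.2,2.97) + 0.495·(2.2,3.28) = (2.2000,3.1235)
  v3: (1-0.495)·(-3.61,2.81) + 0.495·(-3.47,1.26) = (-3.5407,2.0428)
  v4: (1-0.495)·(-3.67,1.1) + 0.495·(-4.76,0.38) = (-4.2096,0.7436)
  v5: (1-0.495)·(-2.8,-2.63) + 0.495·(-3.48,-3.3) = (-3.1366,-2.9616)
  v6: (1-0.495)·(0.4,-2.62) + 0.495·(-0.18,-5.03) = (0.1129,-3.8130)
Perimeter = Σ |v_{i+1} − v_i|:
  edge 1→2: √(-1.6947² + 3.1408²) = 3.5688 (running 3.5688)
  edge 2→3: √(-5.7407² + -1.0807²) = 5.8415 (running 9.4104)
  edge 3→4: √(-0.6688² + -1.2992²) = 1.4612 (running 10.8716)
  edge 4→5: √(1.0730² + -3.7052²) = 3.8575 (running 14.7290)
  edge 5→6: √(3.2495² + -0.8513²) = 3.3592 (running 18.0882)
  edge 6→1: √(3.7818² + 3.7957²) = 5.3581 (running 23.4463)
Perimeter = 23.4463

Perimeter at t=0.495: 23.4463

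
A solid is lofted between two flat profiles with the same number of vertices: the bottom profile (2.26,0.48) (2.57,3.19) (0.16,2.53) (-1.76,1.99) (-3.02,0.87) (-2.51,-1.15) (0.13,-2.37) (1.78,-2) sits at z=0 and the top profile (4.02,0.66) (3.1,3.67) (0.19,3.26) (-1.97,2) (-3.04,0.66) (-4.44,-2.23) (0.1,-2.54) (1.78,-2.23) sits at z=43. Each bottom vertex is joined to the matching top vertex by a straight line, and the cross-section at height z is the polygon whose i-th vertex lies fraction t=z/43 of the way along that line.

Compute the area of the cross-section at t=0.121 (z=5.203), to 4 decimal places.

Area at t=0.121: 22.7012

Cross-section at t=0.121: each vertex is (1-t)·p0[i] + t·p1[i].
  v1: (1-0.121)·(2.26,0.48) + 0.121·(4.02,0.66) = (2.4730,0.5018)
  v2: (1-0.121)·(2.57,3.19) + 0.121·(3.1,3.67) = (2.6341,3.2481)
  v3: (1-0.121)·(0.16,2.53) + 0.121·(0.19,3.26) = (0.1636,2.6183)
  v4: (1-0.121)·(-1.76,1.99) + 0.121·(-1.97,2) = (-1.7854,1.9912)
  v5: (1-0.121)·(-3.02,0.87) + 0.121·(-3.04,0.66) = (-3.0224,0.8446)
  v6: (1-0.121)·(-2.51,-1.15) + 0.121·(-4.44,-2.23) = (-2.7435,-1.2807)
  v7: (1-0.121)·(0.13,-2.37) + 0.121·(0.1,-2.54) = (0.1264,-2.3906)
  v8: (1-0.121)·(1.78,-2) + 0.121·(1.78,-2.23) = (1.7800,-2.0278)
Shoelace sum Σ(x_i·y_{i+1} − x_{i+1}·y_i):
  i=1: 2.4730·3.2481 − 2.6341·0.5018 = +6.7106 (running +6.7106)
  i=2: 2.6341·2.6183 − 0.1636·3.2481 = +6.3655 (running +13.0762)
  i=3: 0.1636·1.9912 − -1.7854·2.6183 = +5.0006 (running +18.0768)
  i=4: -1.7854·0.8446 − -3.0224·1.9912 = +4.5103 (running +22.5871)
  i=5: -3.0224·-1.2807 − -2.7435·0.8446 = +6.1879 (running +28.7750)
  i=6: -2.7435·-2.3906 − 0.1264·-1.2807 = +6.7204 (running +35.4955)
  i=7: 0.1264·-2.0278 − 1.7800·-2.3906 = +3.9990 (running +39.4944)
  i=8: 1.7800·0.5018 − 2.4730·-2.0278 = +5.9079 (running +45.4023)
Area = |Σ|/2 = |45.4023|/2 = 22.7012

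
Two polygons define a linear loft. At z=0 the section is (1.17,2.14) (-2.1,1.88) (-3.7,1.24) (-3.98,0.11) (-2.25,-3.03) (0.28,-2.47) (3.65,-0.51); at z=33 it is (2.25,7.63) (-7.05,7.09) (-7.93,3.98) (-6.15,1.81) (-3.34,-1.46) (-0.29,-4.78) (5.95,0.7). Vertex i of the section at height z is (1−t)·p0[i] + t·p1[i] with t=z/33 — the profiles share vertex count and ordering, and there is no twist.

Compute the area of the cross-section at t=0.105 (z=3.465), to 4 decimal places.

Cross-section at t=0.105: each vertex is (1-t)·p0[i] + t·p1[i].
  v1: (1-0.105)·(1.17,2.14) + 0.105·(2.25,7.63) = (1.2834,2.7165)
  v2: (1-0.105)·(-2.1,1.88) + 0.105·(-7.05,7.09) = (-2.6198,2.4270)
  v3: (1-0.105)·(-3.7,1.24) + 0.105·(-7.93,3.98) = (-4.1441,1.5277)
  v4: (1-0.105)·(-3.98,0.11) + 0.105·(-6.15,1.81) = (-4.2079,0.2885)
  v5: (1-0.105)·(-2.25,-3.03) + 0.105·(-3.34,-1.46) = (-2.3644,-2.8651)
  v6: (1-0.105)·(0.28,-2.47) + 0.105·(-0.29,-4.78) = (0.2202,-2.7126)
  v7: (1-0.105)·(3.65,-0.51) + 0.105·(5.95,0.7) = (3.8915,-0.3830)
Shoelace sum Σ(x_i·y_{i+1} − x_{i+1}·y_i):
  i=1: 1.2834·2.4270 − -2.6198·2.7165 = +10.2313 (running +10.2313)
  i=2: -2.6198·1.5277 − -4.1441·2.4270 = +6.0559 (running +16.2872)
  i=3: -4.1441·0.2885 − -4.2079·1.5277 = +5.2327 (running +21.5199)
  i=4: -4.2079·-2.8651 − -2.3644·0.2885 = +12.7383 (running +34.2582)
  i=5: -2.3644·-2.7126 − 0.2202·-2.8651 = +7.0445 (running +41.3026)
  i=6: 0.2202·-0.3830 − 3.8915·-2.7126 = +10.4716 (running +51.7742)
  i=7: 3.8915·2.7165 − 1.2834·-0.3830 = +11.0625 (running +62.8368)
Area = |Σ|/2 = |62.8368|/2 = 31.4184

Area at t=0.105: 31.4184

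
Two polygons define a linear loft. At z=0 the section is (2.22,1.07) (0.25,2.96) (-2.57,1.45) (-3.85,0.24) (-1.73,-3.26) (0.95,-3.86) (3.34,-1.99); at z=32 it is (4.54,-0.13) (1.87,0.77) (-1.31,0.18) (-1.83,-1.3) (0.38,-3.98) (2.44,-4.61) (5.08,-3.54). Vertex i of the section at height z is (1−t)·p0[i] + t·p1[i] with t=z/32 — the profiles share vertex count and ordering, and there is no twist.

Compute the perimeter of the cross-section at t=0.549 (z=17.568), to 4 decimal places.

Perimeter at t=0.549: 19.9176

Cross-section at t=0.549: each vertex is (1-t)·p0[i] + t·p1[i].
  v1: (1-0.549)·(2.22,1.07) + 0.549·(4.54,-0.13) = (3.4937,0.4112)
  v2: (1-0.549)·(0.25,2.96) + 0.549·(1.87,0.77) = (1.1394,1.7577)
  v3: (1-0.549)·(-2.57,1.45) + 0.549·(-1.31,0.18) = (-1.8783,0.7528)
  v4: (1-0.549)·(-3.85,0.24) + 0.549·(-1.83,-1.3) = (-2.7410,-0.6055)
  v5: (1-0.549)·(-1.73,-3.26) + 0.549·(0.38,-3.98) = (-0.5716,-3.6553)
  v6: (1-0.549)·(0.95,-3.86) + 0.549·(2.44,-4.61) = (1.7680,-4.2717)
  v7: (1-0.549)·(3.34,-1.99) + 0.549·(5.08,-3.54) = (4.2953,-2.8410)
Perimeter = Σ |v_{i+1} − v_i|:
  edge 1→2: √(-2.3543² + 1.3465²) = 2.7122 (running 2.7122)
  edge 2→3: √(-3.0176² + -1.0049²) = 3.1806 (running 5.8927)
  edge 3→4: √(-0.8628² + -1.3582²) = 1.6091 (running 7.5018)
  edge 4→5: √(2.1694² + -3.0498²) = 3.7427 (running 11.2445)
  edge 5→6: √(2.3396² + -0.6165²) = 2.4195 (running 13.6640)
  edge 6→7: √(2.5272² + 1.4308²) = 2.9042 (running 16.5681)
  edge 7→1: √(-0.8016² + 3.2522²) = 3.3495 (running 19.9176)
Perimeter = 19.9176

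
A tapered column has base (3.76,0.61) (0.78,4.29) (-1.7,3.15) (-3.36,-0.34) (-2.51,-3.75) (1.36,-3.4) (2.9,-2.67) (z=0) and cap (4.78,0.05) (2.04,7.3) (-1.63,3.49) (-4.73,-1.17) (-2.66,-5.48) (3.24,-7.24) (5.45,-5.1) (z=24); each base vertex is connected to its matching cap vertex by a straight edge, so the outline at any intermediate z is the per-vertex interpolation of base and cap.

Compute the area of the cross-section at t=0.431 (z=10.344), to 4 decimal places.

Area at t=0.431: 59.4123

Cross-section at t=0.431: each vertex is (1-t)·p0[i] + t·p1[i].
  v1: (1-0.431)·(3.76,0.61) + 0.431·(4.78,0.05) = (4.1996,0.3686)
  v2: (1-0.431)·(0.78,4.29) + 0.431·(2.04,7.3) = (1.3231,5.5873)
  v3: (1-0.431)·(-1.7,3.15) + 0.431·(-1.63,3.49) = (-1.6698,3.2965)
  v4: (1-0.431)·(-3.36,-0.34) + 0.431·(-4.73,-1.17) = (-3.9505,-0.6977)
  v5: (1-0.431)·(-2.51,-3.75) + 0.431·(-2.66,-5.48) = (-2.5747,-4.4956)
  v6: (1-0.431)·(1.36,-3.4) + 0.431·(3.24,-7.24) = (2.1703,-5.0550)
  v7: (1-0.431)·(2.9,-2.67) + 0.431·(5.45,-5.1) = (3.9990,-3.7173)
Shoelace sum Σ(x_i·y_{i+1} − x_{i+1}·y_i):
  i=1: 4.1996·5.5873 − 1.3231·0.3686 = +22.9768 (running +22.9768)
  i=2: 1.3231·3.2965 − -1.6698·5.5873 = +13.6914 (running +36.6682)
  i=3: -1.6698·-0.6977 − -3.9505·3.2965 = +14.1880 (running +50.8562)
  i=4: -3.9505·-4.4956 − -2.5747·-0.6977 = +15.9634 (running +66.8196)
  i=5: -2.5747·-5.0550 − 2.1703·-4.4956 = +22.7717 (running +89.5914)
  i=6: 2.1703·-3.7173 − 3.9990·-5.0550 = +12.1477 (running +101.7391)
  i=7: 3.9990·0.3686 − 4.1996·-3.7173 = +17.0856 (running +118.8247)
Area = |Σ|/2 = |118.8247|/2 = 59.4123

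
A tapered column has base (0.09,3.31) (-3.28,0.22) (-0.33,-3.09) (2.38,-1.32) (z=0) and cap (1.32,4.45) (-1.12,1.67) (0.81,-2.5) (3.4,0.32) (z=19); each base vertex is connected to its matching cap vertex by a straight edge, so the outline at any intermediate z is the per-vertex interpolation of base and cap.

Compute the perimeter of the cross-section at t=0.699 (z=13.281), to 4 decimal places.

Perimeter at t=0.699: 16.8778

Cross-section at t=0.699: each vertex is (1-t)·p0[i] + t·p1[i].
  v1: (1-0.699)·(0.09,3.31) + 0.699·(1.32,4.45) = (0.9498,4.1069)
  v2: (1-0.699)·(-3.28,0.22) + 0.699·(-1.12,1.67) = (-1.7702,1.2335)
  v3: (1-0.699)·(-0.33,-3.09) + 0.699·(0.81,-2.5) = (0.4669,-2.6776)
  v4: (1-0.699)·(2.38,-1.32) + 0.699·(3.4,0.32) = (3.0930,-0.1736)
Perimeter = Σ |v_{i+1} − v_i|:
  edge 1→2: √(-2.7199² + -2.8733²) = 3.9565 (running 3.9565)
  edge 2→3: √(2.2370² + -3.9111²) = 4.5057 (running 8.4622)
  edge 3→4: √(2.6261² + 2.5039²) = 3.6285 (running 12.0907)
  edge 4→1: √(-2.1432² + 4.2805²) = 4.7871 (running 16.8778)
Perimeter = 16.8778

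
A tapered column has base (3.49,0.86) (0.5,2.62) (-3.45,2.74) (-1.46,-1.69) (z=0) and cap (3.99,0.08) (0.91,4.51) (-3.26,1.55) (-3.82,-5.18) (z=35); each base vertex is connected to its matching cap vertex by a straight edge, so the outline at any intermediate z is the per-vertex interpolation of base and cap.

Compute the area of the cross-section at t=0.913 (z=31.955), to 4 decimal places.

Area at t=0.913: 36.6847

Cross-section at t=0.913: each vertex is (1-t)·p0[i] + t·p1[i].
  v1: (1-0.913)·(3.49,0.86) + 0.913·(3.99,0.08) = (3.9465,0.1479)
  v2: (1-0.913)·(0.5,2.62) + 0.913·(0.91,4.51) = (0.8743,4.3456)
  v3: (1-0.913)·(-3.45,2.74) + 0.913·(-3.26,1.55) = (-3.2765,1.6535)
  v4: (1-0.913)·(-1.46,-1.69) + 0.913·(-3.82,-5.18) = (-3.6147,-4.8764)
Shoelace sum Σ(x_i·y_{i+1} − x_{i+1}·y_i):
  i=1: 3.9465·4.3456 − 0.8743·0.1479 = +17.0205 (running +17.0205)
  i=2: 0.8743·1.6535 − -3.2765·4.3456 = +15.6841 (running +32.7046)
  i=3: -3.2765·-4.8764 − -3.6147·1.6535 = +21.9546 (running +54.6592)
  i=4: -3.6147·0.1479 − 3.9465·-4.8764 = +18.7101 (running +73.3693)
Area = |Σ|/2 = |73.3693|/2 = 36.6847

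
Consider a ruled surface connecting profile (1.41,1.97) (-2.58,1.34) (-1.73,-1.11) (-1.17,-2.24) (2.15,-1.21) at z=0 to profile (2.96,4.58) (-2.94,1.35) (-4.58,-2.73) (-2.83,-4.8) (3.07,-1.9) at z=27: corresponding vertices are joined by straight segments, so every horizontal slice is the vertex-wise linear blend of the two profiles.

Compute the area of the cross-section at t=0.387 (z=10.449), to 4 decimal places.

Cross-section at t=0.387: each vertex is (1-t)·p0[i] + t·p1[i].
  v1: (1-0.387)·(1.41,1.97) + 0.387·(2.96,4.58) = (2.0099,2.9801)
  v2: (1-0.387)·(-2.58,1.34) + 0.387·(-2.94,1.35) = (-2.7193,1.3439)
  v3: (1-0.387)·(-1.73,-1.11) + 0.387·(-4.58,-2.73) = (-2.8330,-1.7369)
  v4: (1-0.387)·(-1.17,-2.24) + 0.387·(-2.83,-4.8) = (-1.8124,-3.2307)
  v5: (1-0.387)·(2.15,-1.21) + 0.387·(3.07,-1.9) = (2.5060,-1.4770)
Shoelace sum Σ(x_i·y_{i+1} − x_{i+1}·y_i):
  i=1: 2.0099·1.3439 − -2.7193·2.9801 = +10.8047 (running +10.8047)
  i=2: -2.7193·-1.7369 − -2.8330·1.3439 = +8.5304 (running +19.3352)
  i=3: -2.8330·-3.2307 − -1.8124·-1.7369 = +6.0044 (running +25.3396)
  i=4: -1.8124·-1.4770 − 2.5060·-3.2307 = +10.7733 (running +36.1129)
  i=5: 2.5060·2.9801 − 2.0099·-1.4770 = +10.4368 (running +46.5497)
Area = |Σ|/2 = |46.5497|/2 = 23.2748

Area at t=0.387: 23.2748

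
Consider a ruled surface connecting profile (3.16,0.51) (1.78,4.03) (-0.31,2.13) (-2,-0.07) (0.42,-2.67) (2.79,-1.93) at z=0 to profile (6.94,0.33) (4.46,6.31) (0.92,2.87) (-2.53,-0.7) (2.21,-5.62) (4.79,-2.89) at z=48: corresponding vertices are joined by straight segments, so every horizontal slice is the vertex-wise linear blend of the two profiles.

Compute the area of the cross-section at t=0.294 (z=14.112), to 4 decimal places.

Area at t=0.294: 29.2262

Cross-section at t=0.294: each vertex is (1-t)·p0[i] + t·p1[i].
  v1: (1-0.294)·(3.16,0.51) + 0.294·(6.94,0.33) = (4.2713,0.4571)
  v2: (1-0.294)·(1.78,4.03) + 0.294·(4.46,6.31) = (2.5679,4.7003)
  v3: (1-0.294)·(-0.31,2.13) + 0.294·(0.92,2.87) = (0.0516,2.3476)
  v4: (1-0.294)·(-2,-0.07) + 0.294·(-2.53,-0.7) = (-2.1558,-0.2552)
  v5: (1-0.294)·(0.42,-2.67) + 0.294·(2.21,-5.62) = (0.9463,-3.5373)
  v6: (1-0.294)·(2.79,-1.93) + 0.294·(4.79,-2.89) = (3.3780,-2.2122)
Shoelace sum Σ(x_i·y_{i+1} − x_{i+1}·y_i):
  i=1: 4.2713·4.7003 − 2.5679·0.4571 = +18.9028 (running +18.9028)
  i=2: 2.5679·2.3476 − 0.0516·4.7003 = +5.7857 (running +24.6885)
  i=3: 0.0516·-0.2552 − -2.1558·2.3476 = +5.0477 (running +29.7363)
  i=4: -2.1558·-3.5373 − 0.9463·-0.2552 = +7.8673 (running +37.6036)
  i=5: 0.9463·-2.2122 − 3.3780·-3.5373 = +9.8556 (running +47.4592)
  i=6: 3.3780·0.4571 − 4.2713·-2.2122 = +10.9932 (running +58.4524)
Area = |Σ|/2 = |58.4524|/2 = 29.2262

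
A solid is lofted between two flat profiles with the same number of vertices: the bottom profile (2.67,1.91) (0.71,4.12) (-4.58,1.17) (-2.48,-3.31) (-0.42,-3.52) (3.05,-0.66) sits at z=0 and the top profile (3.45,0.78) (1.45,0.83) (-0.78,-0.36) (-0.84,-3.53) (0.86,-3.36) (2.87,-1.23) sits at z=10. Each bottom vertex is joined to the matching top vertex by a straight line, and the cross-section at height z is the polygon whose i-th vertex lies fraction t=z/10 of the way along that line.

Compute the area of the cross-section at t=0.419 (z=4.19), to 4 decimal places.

Cross-section at t=0.419: each vertex is (1-t)·p0[i] + t·p1[i].
  v1: (1-0.419)·(2.67,1.91) + 0.419·(3.45,0.78) = (2.9968,1.4365)
  v2: (1-0.419)·(0.71,4.12) + 0.419·(1.45,0.83) = (1.0201,2.7415)
  v3: (1-0.419)·(-4.58,1.17) + 0.419·(-0.78,-0.36) = (-2.9878,0.5289)
  v4: (1-0.419)·(-2.48,-3.31) + 0.419·(-0.84,-3.53) = (-1.7928,-3.4022)
  v5: (1-0.419)·(-0.42,-3.52) + 0.419·(0.86,-3.36) = (0.1163,-3.4530)
  v6: (1-0.419)·(3.05,-0.66) + 0.419·(2.87,-1.23) = (2.9746,-0.8988)
Shoelace sum Σ(x_i·y_{i+1} − x_{i+1}·y_i):
  i=1: 2.9968·2.7415 − 1.0201·1.4365 = +6.7504 (running +6.7504)
  i=2: 1.0201·0.5289 − -2.9878·2.7415 = +8.7306 (running +15.4810)
  i=3: -2.9878·-3.4022 − -1.7928·0.5289 = +11.1133 (running +26.5943)
  i=4: -1.7928·-3.4530 − 0.1163·-3.4022 = +6.5863 (running +33.1806)
  i=5: 0.1163·-0.8988 − 2.9746·-3.4530 = +10.1666 (running +43.3472)
  i=6: 2.9746·1.4365 − 2.9968·-0.8988 = +6.9667 (running +50.3139)
Area = |Σ|/2 = |50.3139|/2 = 25.1569

Area at t=0.419: 25.1569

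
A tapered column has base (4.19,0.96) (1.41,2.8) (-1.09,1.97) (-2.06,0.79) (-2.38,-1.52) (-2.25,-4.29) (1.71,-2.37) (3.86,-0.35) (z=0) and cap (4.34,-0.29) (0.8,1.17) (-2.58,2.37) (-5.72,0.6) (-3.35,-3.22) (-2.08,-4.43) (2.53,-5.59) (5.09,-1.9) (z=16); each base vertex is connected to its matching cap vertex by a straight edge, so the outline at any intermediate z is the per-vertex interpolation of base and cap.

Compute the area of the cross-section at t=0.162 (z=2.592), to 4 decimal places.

Cross-section at t=0.162: each vertex is (1-t)·p0[i] + t·p1[i].
  v1: (1-0.162)·(4.19,0.96) + 0.162·(4.34,-0.29) = (4.2143,0.7575)
  v2: (1-0.162)·(1.41,2.8) + 0.162·(0.8,1.17) = (1.3112,2.5359)
  v3: (1-0.162)·(-1.09,1.97) + 0.162·(-2.58,2.37) = (-1.3314,2.0348)
  v4: (1-0.162)·(-2.06,0.79) + 0.162·(-5.72,0.6) = (-2.6529,0.7592)
  v5: (1-0.162)·(-2.38,-1.52) + 0.162·(-3.35,-3.22) = (-2.5371,-1.7954)
  v6: (1-0.162)·(-2.25,-4.29) + 0.162·(-2.08,-4.43) = (-2.2225,-4.3127)
  v7: (1-0.162)·(1.71,-2.37) + 0.162·(2.53,-5.59) = (1.8428,-2.8916)
  v8: (1-0.162)·(3.86,-0.35) + 0.162·(5.09,-1.9) = (4.0593,-0.6011)
Shoelace sum Σ(x_i·y_{i+1} − x_{i+1}·y_i):
  i=1: 4.2143·2.5359 − 1.3112·0.7575 = +9.6940 (running +9.6940)
  i=2: 1.3112·2.0348 − -1.3314·2.5359 = +6.0443 (running +15.7383)
  i=3: -1.3314·0.7592 − -2.6529·2.0348 = +4.3874 (running +20.1256)
  i=4: -2.6529·-1.7954 − -2.5371·0.7592 = +6.6893 (running +26.8149)
  i=5: -2.5371·-4.3127 − -2.2225·-1.7954 = +6.9517 (running +33.7666)
  i=6: -2.2225·-2.8916 − 1.8428·-4.3127 = +14.3741 (running +48.1407)
  i=7: 1.8428·-0.6011 − 4.0593·-2.8916 = +10.6302 (running +58.7709)
  i=8: 4.0593·0.7575 − 4.2143·-0.6011 = +5.6081 (running +64.3790)
Area = |Σ|/2 = |64.3790|/2 = 32.1895

Area at t=0.162: 32.1895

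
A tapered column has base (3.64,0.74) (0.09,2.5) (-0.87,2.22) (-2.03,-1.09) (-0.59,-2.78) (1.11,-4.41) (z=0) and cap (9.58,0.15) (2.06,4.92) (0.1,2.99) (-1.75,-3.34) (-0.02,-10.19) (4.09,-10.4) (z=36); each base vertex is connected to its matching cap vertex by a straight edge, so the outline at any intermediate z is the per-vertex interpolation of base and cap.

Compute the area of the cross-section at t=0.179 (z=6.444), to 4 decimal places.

Cross-section at t=0.179: each vertex is (1-t)·p0[i] + t·p1[i].
  v1: (1-0.179)·(3.64,0.74) + 0.179·(9.58,0.15) = (4.7033,0.6344)
  v2: (1-0.179)·(0.09,2.5) + 0.179·(2.06,4.92) = (0.4426,2.9332)
  v3: (1-0.179)·(-0.87,2.22) + 0.179·(0.1,2.99) = (-0.6964,2.3578)
  v4: (1-0.179)·(-2.03,-1.09) + 0.179·(-1.75,-3.34) = (-1.9799,-1.4928)
  v5: (1-0.179)·(-0.59,-2.78) + 0.179·(-0.02,-10.19) = (-0.4880,-4.1064)
  v6: (1-0.179)·(1.11,-4.41) + 0.179·(4.09,-10.4) = (1.6434,-5.4822)
Shoelace sum Σ(x_i·y_{i+1} − x_{i+1}·y_i):
  i=1: 4.7033·2.9332 − 0.4426·0.6344 = +13.5147 (running +13.5147)
  i=2: 0.4426·2.3578 − -0.6964·2.9332 = +3.0862 (running +16.6009)
  i=3: -0.6964·-1.4928 − -1.9799·2.3578 = +5.7077 (running +22.3087)
  i=4: -1.9799·-4.1064 − -0.4880·-1.4928 = +7.4017 (running +29.7104)
  i=5: -0.4880·-5.4822 − 1.6434·-4.1064 = +9.4237 (running +39.1341)
  i=6: 1.6434·0.6344 − 4.7033·-5.4822 = +26.8268 (running +65.9609)
Area = |Σ|/2 = |65.9609|/2 = 32.9805

Area at t=0.179: 32.9805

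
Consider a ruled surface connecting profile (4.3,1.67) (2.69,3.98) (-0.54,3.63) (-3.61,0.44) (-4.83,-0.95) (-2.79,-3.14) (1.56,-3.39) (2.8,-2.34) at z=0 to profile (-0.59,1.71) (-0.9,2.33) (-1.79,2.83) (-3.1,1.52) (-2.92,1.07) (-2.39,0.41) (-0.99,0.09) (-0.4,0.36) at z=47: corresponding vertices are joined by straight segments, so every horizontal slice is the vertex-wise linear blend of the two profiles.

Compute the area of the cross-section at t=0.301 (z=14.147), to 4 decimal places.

Cross-section at t=0.301: each vertex is (1-t)·p0[i] + t·p1[i].
  v1: (1-0.301)·(4.3,1.67) + 0.301·(-0.59,1.71) = (2.8281,1.6820)
  v2: (1-0.301)·(2.69,3.98) + 0.301·(-0.9,2.33) = (1.6094,3.4834)
  v3: (1-0.301)·(-0.54,3.63) + 0.301·(-1.79,2.83) = (-0.9163,3.3892)
  v4: (1-0.301)·(-3.61,0.44) + 0.301·(-3.1,1.52) = (-3.4565,0.7651)
  v5: (1-0.301)·(-4.83,-0.95) + 0.301·(-2.92,1.07) = (-4.2551,-0.3420)
  v6: (1-0.301)·(-2.79,-3.14) + 0.301·(-2.39,0.41) = (-2.6696,-2.0715)
  v7: (1-0.301)·(1.56,-3.39) + 0.301·(-0.99,0.09) = (0.7925,-2.3425)
  v8: (1-0.301)·(2.8,-2.34) + 0.301·(-0.4,0.36) = (1.8368,-1.5273)
Shoelace sum Σ(x_i·y_{i+1} − x_{i+1}·y_i):
  i=1: 2.8281·3.4834 − 1.6094·1.6820 = +7.1442 (running +7.1442)
  i=2: 1.6094·3.3892 − -0.9163·3.4834 = +8.6462 (running +15.7904)
  i=3: -0.9163·0.7651 − -3.4565·3.3892 = +11.0137 (running +26.8042)
  i=4: -3.4565·-0.3420 − -4.2551·0.7651 = +4.4375 (running +31.2417)
  i=5: -4.2551·-2.0715 − -2.6696·-0.3420 = +7.9013 (running +39.1430)
  i=6: -2.6696·-2.3425 − 0.7925·-2.0715 = +7.8951 (running +47.0381)
  i=7: 0.7925·-1.5273 − 1.8368·-2.3425 = +3.0924 (running +50.1305)
  i=8: 1.8368·1.6820 − 2.8281·-1.5273 = +7.4089 (running +57.5394)
Area = |Σ|/2 = |57.5394|/2 = 28.7697

Area at t=0.301: 28.7697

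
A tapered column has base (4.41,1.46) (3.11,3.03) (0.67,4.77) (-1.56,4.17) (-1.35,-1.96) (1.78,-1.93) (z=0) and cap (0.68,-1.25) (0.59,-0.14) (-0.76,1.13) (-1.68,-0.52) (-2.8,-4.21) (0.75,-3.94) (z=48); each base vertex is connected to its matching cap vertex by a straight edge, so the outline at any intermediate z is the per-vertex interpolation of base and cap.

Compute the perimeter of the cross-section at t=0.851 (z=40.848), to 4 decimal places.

Cross-section at t=0.851: each vertex is (1-t)·p0[i] + t·p1[i].
  v1: (1-0.851)·(4.41,1.46) + 0.851·(0.68,-1.25) = (1.2358,-0.8462)
  v2: (1-0.851)·(3.11,3.03) + 0.851·(0.59,-0.14) = (0.9655,0.3323)
  v3: (1-0.851)·(0.67,4.77) + 0.851·(-0.76,1.13) = (-0.5469,1.6724)
  v4: (1-0.851)·(-1.56,4.17) + 0.851·(-1.68,-0.52) = (-1.6621,0.1788)
  v5: (1-0.851)·(-1.35,-1.96) + 0.851·(-2.8,-4.21) = (-2.5839,-3.8748)
  v6: (1-0.851)·(1.78,-1.93) + 0.851·(0.75,-3.94) = (0.9035,-3.6405)
Perimeter = Σ |v_{i+1} − v_i|:
  edge 1→2: √(-0.2703² + 1.1785²) = 1.2091 (running 1.2091)
  edge 2→3: √(-1.5124² + 1.3400²) = 2.0207 (running 3.2298)
  edge 3→4: √(-1.1152² + -1.4935²) = 1.8640 (running 5.0938)
  edge 4→5: √(-0.9218² + -4.0536²) = 4.1571 (running 9.2508)
  edge 5→6: √(3.4874² + 0.2342²) = 3.4953 (running 12.7461)
  edge 6→1: √(0.3323² + 2.7943²) = 2.8140 (running 15.5601)
Perimeter = 15.5601

Perimeter at t=0.851: 15.5601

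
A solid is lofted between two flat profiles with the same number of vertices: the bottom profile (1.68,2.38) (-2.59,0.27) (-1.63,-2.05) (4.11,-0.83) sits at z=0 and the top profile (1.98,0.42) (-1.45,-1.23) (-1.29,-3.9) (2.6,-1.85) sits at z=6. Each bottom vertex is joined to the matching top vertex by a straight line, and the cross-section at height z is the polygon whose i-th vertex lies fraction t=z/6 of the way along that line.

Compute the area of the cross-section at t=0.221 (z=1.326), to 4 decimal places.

Cross-section at t=0.221: each vertex is (1-t)·p0[i] + t·p1[i].
  v1: (1-0.221)·(1.68,2.38) + 0.221·(1.98,0.42) = (1.7463,1.9468)
  v2: (1-0.221)·(-2.59,0.27) + 0.221·(-1.45,-1.23) = (-2.3381,-0.0615)
  v3: (1-0.221)·(-1.63,-2.05) + 0.221·(-1.29,-3.9) = (-1.5549,-2.4588)
  v4: (1-0.221)·(4.11,-0.83) + 0.221·(2.6,-1.85) = (3.7763,-1.0554)
Shoelace sum Σ(x_i·y_{i+1} − x_{i+1}·y_i):
  i=1: 1.7463·-0.0615 − -2.3381·1.9468 = +4.4444 (running +4.4444)
  i=2: -2.3381·-2.4588 − -1.5549·-0.0615 = +5.6533 (running +10.0977)
  i=3: -1.5549·-1.0554 − 3.7763·-2.4588 = +10.9264 (running +21.0241)
  i=4: 3.7763·1.9468 − 1.7463·-1.0554 = +9.1949 (running +30.2190)
Area = |Σ|/2 = |30.2190|/2 = 15.1095

Area at t=0.221: 15.1095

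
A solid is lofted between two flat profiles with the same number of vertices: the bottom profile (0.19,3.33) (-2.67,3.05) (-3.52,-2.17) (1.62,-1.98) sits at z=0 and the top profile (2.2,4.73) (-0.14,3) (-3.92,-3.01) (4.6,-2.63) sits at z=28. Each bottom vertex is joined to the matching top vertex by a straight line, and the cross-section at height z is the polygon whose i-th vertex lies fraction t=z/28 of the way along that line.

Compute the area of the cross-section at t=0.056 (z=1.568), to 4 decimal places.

Cross-section at t=0.056: each vertex is (1-t)·p0[i] + t·p1[i].
  v1: (1-0.056)·(0.19,3.33) + 0.056·(2.2,4.73) = (0.3026,3.4084)
  v2: (1-0.056)·(-2.67,3.05) + 0.056·(-0.14,3) = (-2.5283,3.0472)
  v3: (1-0.056)·(-3.52,-2.17) + 0.056·(-3.92,-3.01) = (-3.5424,-2.2170)
  v4: (1-0.056)·(1.62,-1.98) + 0.056·(4.6,-2.63) = (1.7869,-2.0164)
Shoelace sum Σ(x_i·y_{i+1} − x_{i+1}·y_i):
  i=1: 0.3026·3.0472 − -2.5283·3.4084 = +9.5395 (running +9.5395)
  i=2: -2.5283·-2.2170 − -3.5424·3.0472 = +16.3998 (running +25.9393)
  i=3: -3.5424·-2.0164 − 1.7869·-2.2170 = +11.1045 (running +37.0438)
  i=4: 1.7869·3.4084 − 0.3026·-2.0164 = +6.7005 (running +43.7442)
Area = |Σ|/2 = |43.7442|/2 = 21.8721

Area at t=0.056: 21.8721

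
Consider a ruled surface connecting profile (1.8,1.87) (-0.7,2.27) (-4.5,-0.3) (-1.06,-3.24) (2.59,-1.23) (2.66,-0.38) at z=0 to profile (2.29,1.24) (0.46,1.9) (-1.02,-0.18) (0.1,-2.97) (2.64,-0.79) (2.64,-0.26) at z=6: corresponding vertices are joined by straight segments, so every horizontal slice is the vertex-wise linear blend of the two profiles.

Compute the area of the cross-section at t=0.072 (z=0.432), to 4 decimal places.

Area at t=0.072: 22.8169

Cross-section at t=0.072: each vertex is (1-t)·p0[i] + t·p1[i].
  v1: (1-0.072)·(1.8,1.87) + 0.072·(2.29,1.24) = (1.8353,1.8246)
  v2: (1-0.072)·(-0.7,2.27) + 0.072·(0.46,1.9) = (-0.6165,2.2434)
  v3: (1-0.072)·(-4.5,-0.3) + 0.072·(-1.02,-0.18) = (-4.2494,-0.2914)
  v4: (1-0.072)·(-1.06,-3.24) + 0.072·(0.1,-2.97) = (-0.9765,-3.2206)
  v5: (1-0.072)·(2.59,-1.23) + 0.072·(2.64,-0.79) = (2.5936,-1.1983)
  v6: (1-0.072)·(2.66,-0.38) + 0.072·(2.64,-0.26) = (2.6586,-0.3714)
Shoelace sum Σ(x_i·y_{i+1} − x_{i+1}·y_i):
  i=1: 1.8353·2.2434 − -0.6165·1.8246 = +5.2420 (running +5.2420)
  i=2: -0.6165·-0.2914 − -4.2494·2.2434 = +9.7126 (running +14.9547)
  i=3: -4.2494·-3.2206 − -0.9765·-0.2914 = +13.4011 (running +28.3558)
  i=4: -0.9765·-1.1983 − 2.5936·-3.2206 = +9.5230 (running +37.8787)
  i=5: 2.5936·-0.3714 − 2.6586·-1.1983 = +2.2226 (running +40.1014)
  i=6: 2.6586·1.8246 − 1.8353·-0.3714 = +5.5325 (running +45.6338)
Area = |Σ|/2 = |45.6338|/2 = 22.8169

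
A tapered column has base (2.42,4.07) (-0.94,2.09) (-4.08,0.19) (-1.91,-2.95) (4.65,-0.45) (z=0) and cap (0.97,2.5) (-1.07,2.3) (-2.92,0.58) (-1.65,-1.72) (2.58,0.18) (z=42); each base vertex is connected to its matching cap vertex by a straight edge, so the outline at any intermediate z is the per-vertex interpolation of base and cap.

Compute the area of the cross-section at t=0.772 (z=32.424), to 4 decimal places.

Cross-section at t=0.772: each vertex is (1-t)·p0[i] + t·p1[i].
  v1: (1-0.772)·(2.42,4.07) + 0.772·(0.97,2.5) = (1.3006,2.8580)
  v2: (1-0.772)·(-0.94,2.09) + 0.772·(-1.07,2.3) = (-1.0404,2.2521)
  v3: (1-0.772)·(-4.08,0.19) + 0.772·(-2.92,0.58) = (-3.1845,0.4911)
  v4: (1-0.772)·(-1.91,-2.95) + 0.772·(-1.65,-1.72) = (-1.7093,-2.0004)
  v5: (1-0.772)·(4.65,-0.45) + 0.772·(2.58,0.18) = (3.0520,0.0364)
Shoelace sum Σ(x_i·y_{i+1} − x_{i+1}·y_i):
  i=1: 1.3006·2.2521 − -1.0404·2.8580 = +5.9024 (running +5.9024)
  i=2: -1.0404·0.4911 − -3.1845·2.2521 = +6.6609 (running +12.5633)
  i=3: -3.1845·-2.0004 − -1.7093·0.4911 = +7.2098 (running +19.7731)
  i=4: -1.7093·0.0364 − 3.0520·-2.0004 = +6.0431 (running +25.8162)
  i=5: 3.0520·2.8580 − 1.3006·0.0364 = +8.6751 (running +34.4913)
Area = |Σ|/2 = |34.4913|/2 = 17.2457

Area at t=0.772: 17.2457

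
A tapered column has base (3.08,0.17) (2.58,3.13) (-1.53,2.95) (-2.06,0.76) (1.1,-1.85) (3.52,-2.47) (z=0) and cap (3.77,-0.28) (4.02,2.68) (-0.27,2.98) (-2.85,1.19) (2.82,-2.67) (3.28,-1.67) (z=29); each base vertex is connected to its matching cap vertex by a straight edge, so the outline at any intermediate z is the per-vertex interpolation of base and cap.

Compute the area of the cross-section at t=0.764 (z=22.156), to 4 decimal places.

Cross-section at t=0.764: each vertex is (1-t)·p0[i] + t·p1[i].
  v1: (1-0.764)·(3.08,0.17) + 0.764·(3.77,-0.28) = (3.6072,-0.1738)
  v2: (1-0.764)·(2.58,3.13) + 0.764·(4.02,2.68) = (3.6802,2.7862)
  v3: (1-0.764)·(-1.53,2.95) + 0.764·(-0.27,2.98) = (-0.5674,2.9729)
  v4: (1-0.764)·(-2.06,0.76) + 0.764·(-2.85,1.19) = (-2.6636,1.0885)
  v5: (1-0.764)·(1.1,-1.85) + 0.764·(2.82,-2.67) = (2.4141,-2.4765)
  v6: (1-0.764)·(3.52,-2.47) + 0.764·(3.28,-1.67) = (3.3366,-1.8588)
Shoelace sum Σ(x_i·y_{i+1} − x_{i+1}·y_i):
  i=1: 3.6072·2.7862 − 3.6802·-0.1738 = +10.6899 (running +10.6899)
  i=2: 3.6802·2.9729 − -0.5674·2.7862 = +12.5216 (running +23.2115)
  i=3: -0.5674·1.0885 − -2.6636·2.9729 = +7.3010 (running +30.5124)
  i=4: -2.6636·-2.4765 − 2.4141·1.0885 = +3.9685 (running +34.4809)
  i=5: 2.4141·-1.8588 − 3.3366·-2.4765 = +3.7758 (running +38.2568)
  i=6: 3.3366·-0.1738 − 3.6072·-1.8588 = +6.1251 (running +44.3818)
Area = |Σ|/2 = |44.3818|/2 = 22.1909

Area at t=0.764: 22.1909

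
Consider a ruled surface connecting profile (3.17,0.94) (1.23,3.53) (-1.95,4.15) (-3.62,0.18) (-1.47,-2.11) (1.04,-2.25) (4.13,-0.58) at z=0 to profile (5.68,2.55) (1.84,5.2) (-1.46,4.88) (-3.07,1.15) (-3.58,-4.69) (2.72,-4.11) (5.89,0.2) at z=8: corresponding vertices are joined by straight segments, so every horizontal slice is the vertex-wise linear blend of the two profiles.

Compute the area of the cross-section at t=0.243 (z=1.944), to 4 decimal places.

Cross-section at t=0.243: each vertex is (1-t)·p0[i] + t·p1[i].
  v1: (1-0.243)·(3.17,0.94) + 0.243·(5.68,2.55) = (3.7799,1.3312)
  v2: (1-0.243)·(1.23,3.53) + 0.243·(1.84,5.2) = (1.3782,3.9358)
  v3: (1-0.243)·(-1.95,4.15) + 0.243·(-1.46,4.88) = (-1.8309,4.3274)
  v4: (1-0.243)·(-3.62,0.18) + 0.243·(-3.07,1.15) = (-3.4864,0.4157)
  v5: (1-0.243)·(-1.47,-2.11) + 0.243·(-3.58,-4.69) = (-1.9827,-2.7369)
  v6: (1-0.243)·(1.04,-2.25) + 0.243·(2.72,-4.11) = (1.4482,-2.7020)
  v7: (1-0.243)·(4.13,-0.58) + 0.243·(5.89,0.2) = (4.5577,-0.3905)
Shoelace sum Σ(x_i·y_{i+1} − x_{i+1}·y_i):
  i=1: 3.7799·3.9358 − 1.3782·1.3312 = +13.0423 (running +13.0423)
  i=2: 1.3782·4.3274 − -1.8309·3.9358 = +13.1703 (running +26.2127)
  i=3: -1.8309·0.4157 − -3.4864·4.3274 = +14.3257 (running +40.5383)
  i=4: -3.4864·-2.7369 − -1.9827·0.4157 = +10.3662 (running +50.9045)
  i=5: -1.9827·-2.7020 − 1.4482·-2.7369 = +9.3210 (running +60.2256)
  i=6: 1.4482·-0.3905 − 4.5577·-2.7020 = +11.7493 (running +71.9748)
  i=7: 4.5577·1.3312 − 3.7799·-0.3905 = +7.5432 (running +79.5181)
Area = |Σ|/2 = |79.5181|/2 = 39.7590

Area at t=0.243: 39.7590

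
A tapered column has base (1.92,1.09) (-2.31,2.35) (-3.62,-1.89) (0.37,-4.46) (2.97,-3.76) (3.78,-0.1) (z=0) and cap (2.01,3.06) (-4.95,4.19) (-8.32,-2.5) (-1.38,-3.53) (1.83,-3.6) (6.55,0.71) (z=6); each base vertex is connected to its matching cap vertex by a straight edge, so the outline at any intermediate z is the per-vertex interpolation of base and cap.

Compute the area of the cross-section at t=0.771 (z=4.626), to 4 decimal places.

Cross-section at t=0.771: each vertex is (1-t)·p0[i] + t·p1[i].
  v1: (1-0.771)·(1.92,1.09) + 0.771·(2.01,3.06) = (1.9894,2.6089)
  v2: (1-0.771)·(-2.31,2.35) + 0.771·(-4.95,4.19) = (-4.3454,3.7686)
  v3: (1-0.771)·(-3.62,-1.89) + 0.771·(-8.32,-2.5) = (-7.2437,-2.3603)
  v4: (1-0.771)·(0.37,-4.46) + 0.771·(-1.38,-3.53) = (-0.9792,-3.7430)
  v5: (1-0.771)·(2.97,-3.76) + 0.771·(1.83,-3.6) = (2.0911,-3.6366)
  v6: (1-0.771)·(3.78,-0.1) + 0.771·(6.55,0.71) = (5.9157,0.5245)
Shoelace sum Σ(x_i·y_{i+1} − x_{i+1}·y_i):
  i=1: 1.9894·3.7686 − -4.3454·2.6089 = +18.8340 (running +18.8340)
  i=2: -4.3454·-2.3603 − -7.2437·3.7686 = +37.5555 (running +56.3895)
  i=3: -7.2437·-3.7430 − -0.9792·-2.3603 = +24.8016 (running +81.1911)
  i=4: -0.9792·-3.6366 − 2.0911·-3.7430 = +11.3880 (running +92.5790)
  i=5: 2.0911·0.5245 − 5.9157·-3.6366 = +22.6099 (running +115.1890)
  i=6: 5.9157·2.6089 − 1.9894·0.5245 = +14.3898 (running +129.5787)
Area = |Σ|/2 = |129.5787|/2 = 64.7894

Area at t=0.771: 64.7894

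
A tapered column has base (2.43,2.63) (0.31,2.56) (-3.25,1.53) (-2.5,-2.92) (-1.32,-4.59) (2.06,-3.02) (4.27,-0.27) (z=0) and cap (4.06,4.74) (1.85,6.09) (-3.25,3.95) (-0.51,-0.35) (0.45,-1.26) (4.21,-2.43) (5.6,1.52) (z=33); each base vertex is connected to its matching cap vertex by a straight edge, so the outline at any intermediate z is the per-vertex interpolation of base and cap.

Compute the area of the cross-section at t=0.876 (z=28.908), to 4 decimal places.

Cross-section at t=0.876: each vertex is (1-t)·p0[i] + t·p1[i].
  v1: (1-0.876)·(2.43,2.63) + 0.876·(4.06,4.74) = (3.8579,4.4784)
  v2: (1-0.876)·(0.31,2.56) + 0.876·(1.85,6.09) = (1.6590,5.6523)
  v3: (1-0.876)·(-3.25,1.53) + 0.876·(-3.25,3.95) = (-3.2500,3.6499)
  v4: (1-0.876)·(-2.5,-2.92) + 0.876·(-0.51,-0.35) = (-0.7568,-0.6687)
  v5: (1-0.876)·(-1.32,-4.59) + 0.876·(0.45,-1.26) = (0.2305,-1.6729)
  v6: (1-0.876)·(2.06,-3.02) + 0.876·(4.21,-2.43) = (3.9434,-2.5032)
  v7: (1-0.876)·(4.27,-0.27) + 0.876·(5.6,1.52) = (5.4351,1.2980)
Shoelace sum Σ(x_i·y_{i+1} − x_{i+1}·y_i):
  i=1: 3.8579·5.6523 − 1.6590·4.4784 = +14.3760 (running +14.3760)
  i=2: 1.6590·3.6499 − -3.2500·5.6523 = +24.4253 (running +38.8013)
  i=3: -3.2500·-0.6687 − -0.7568·3.6499 = +4.9353 (running +43.7366)
  i=4: -0.7568·-1.6729 − 0.2305·-0.6687 = +1.4201 (running +45.1568)
  i=5: 0.2305·-2.5032 − 3.9434·-1.6729 = +6.0200 (running +51.1767)
  i=6: 3.9434·1.2980 − 5.4351·-2.5032 = +18.7236 (running +69.9003)
  i=7: 5.4351·4.4784 − 3.8579·1.2980 = +19.3326 (running +89.2329)
Area = |Σ|/2 = |89.2329|/2 = 44.6164

Area at t=0.876: 44.6164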